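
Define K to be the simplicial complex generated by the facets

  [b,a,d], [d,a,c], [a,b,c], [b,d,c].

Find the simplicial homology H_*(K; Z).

H_0 = Z,  H_1 = 0,  H_2 = Z.

Take the total order a < b < c < d on the vertex set. Then K (dimension 2) consists of the simplices:

  0-simplices (4): a, b, c, d
  1-simplices (6): ab, ac, ad, bc, bd, cd
  2-simplices (4): abc, abd, acd, bcd

so the chain groups are C_0 ≅ Z^4, C_1 ≅ Z^6, C_2 ≅ Z^4.

∂_1: C_1 → C_0 sends each edge [p,q] (with p < q) to q − p. For instance
  ∂bc = c − b.
This gives a 4×6 integer matrix of rank 3; reducing to Smith normal form yields diagonal entries (1,1,1).

∂_2: C_2 → C_1 sends each 2-simplex [p,q,r] to [q,r] − [p,r] + [p,q]. For instance
  ∂abd = bd − ad + ab,
  ∂acd = cd − ad + ac.
The resulting 6×4 matrix has rank 3, and its Smith normal form has invariant factors (1,1,1).

Reading off H_k = ker ∂_k / im ∂_{k+1}:

  H_0: rank C_0 − rank ∂_1 = 4 − 3 = 1, and the invariant factors of ∂_1 are all 1, so H_0 = Z.
  H_1: rank ker ∂_1 − rank ∂_2 = (6 − 3) − 3 = 0, and the invariant factors of ∂_2 are all 1, so H_1 = 0.
  H_2: rank ker ∂_2 − rank ∂_3 = (4 − 3) − 0 = 1, and there is no ∂_3, so H_2 = Z.

As a check, the Euler characteristic is 4 − 6 + 4 = 2, which agrees with 1 − 0 + 1 = 2.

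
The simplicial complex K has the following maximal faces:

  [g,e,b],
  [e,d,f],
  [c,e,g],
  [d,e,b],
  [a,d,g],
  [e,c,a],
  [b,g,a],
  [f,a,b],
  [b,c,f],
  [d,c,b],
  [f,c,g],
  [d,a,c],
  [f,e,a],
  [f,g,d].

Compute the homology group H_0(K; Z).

H_0 ≅ Z.

We work with the vertex ordering a < b < c < d < e < f < g. The simplices of K, each written with vertices in increasing order, are:

  0-simplices (7): a, b, c, d, e, f, g
  1-simplices (21): ab, ac, ad, ae, af, ag, bc, bd, be, bf, bg, cd, ce, cf, cg, de, df, dg, ef, eg, fg
  2-simplices (14): abf, abg, acd, ace, adg, aef, bcd, bcf, bde, beg, ceg, cfg, def, dfg

giving chain groups C_0 ≅ Z^7, C_1 ≅ Z^21, C_2 ≅ Z^14.

Boundary ∂_1: C_1 → C_0 is given by ∂[p,q] = [q] − [p]. For instance
  ∂ce = e − c.
This gives a 7×21 integer matrix of rank 6; reducing to Smith normal form yields diagonal entries (1,1,1,1,1,1).

The boundary map ∂_2: C_2 → C_1 acts by ∂[p,q,r] = [q,r] − [p,r] + [p,q]. For instance
  ∂bcd = cd − bd + bc,
  ∂bcf = cf − bf + bc.
The resulting 21×14 matrix has rank 13, and its Smith normal form has invariant factors (1,1,1,1,1,1,1,1,1,1,1,1,1).

Computing H_k = (kernel of ∂_k) / (image of ∂_{k+1}):

  H_0: rank C_0 − rank ∂_1 = 7 − 6 = 1, and the invariant factors of ∂_1 are all 1, so H_0 = Z.

(K is a triangulation of the torus T^2.)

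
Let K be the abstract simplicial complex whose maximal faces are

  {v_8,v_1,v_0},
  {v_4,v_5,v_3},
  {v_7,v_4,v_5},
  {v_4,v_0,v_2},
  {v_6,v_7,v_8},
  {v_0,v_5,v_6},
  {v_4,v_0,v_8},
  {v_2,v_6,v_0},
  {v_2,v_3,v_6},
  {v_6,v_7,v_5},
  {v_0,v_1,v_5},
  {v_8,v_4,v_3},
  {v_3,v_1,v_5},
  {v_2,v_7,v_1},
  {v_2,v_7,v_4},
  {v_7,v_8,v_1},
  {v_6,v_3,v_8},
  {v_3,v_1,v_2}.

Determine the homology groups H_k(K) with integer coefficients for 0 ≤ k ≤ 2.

K has 9 vertices, 27 edges, 18 triangles.
rank ∂_0 = 0, rank ∂_1 = 8 ⇒ b_0 = 9 − 0 − 8 = 1; all invariant factors of ∂_1 are 1 so no torsion. So H_0 = Z.
rank ∂_1 = 8, rank ∂_2 = 17 ⇒ b_1 = 27 − 8 − 17 = 2; all invariant factors of ∂_2 are 1 so no torsion. So H_1 = Z^2.
rank ∂_2 = 17, rank ∂_3 = 0 ⇒ b_2 = 18 − 17 − 0 = 1. So H_2 = Z.

H_0 = Z,  H_1 = Z^2,  H_2 = Z.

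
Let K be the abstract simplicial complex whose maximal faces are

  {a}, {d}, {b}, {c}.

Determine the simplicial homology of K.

H_0 ≅ Z^4.

K has 4 vertices.
rank ∂_0 = 0, rank ∂_1 = 0 ⇒ b_0 = 4 − 0 − 0 = 4. So H_0 ≅ Z^4.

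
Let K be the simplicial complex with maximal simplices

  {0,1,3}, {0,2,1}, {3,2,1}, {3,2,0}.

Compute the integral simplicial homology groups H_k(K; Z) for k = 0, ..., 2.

We work with the vertex ordering 0 < 1 < 2 < 3. The simplices of K, each written with vertices in increasing order, are:

  0-simplices (4): [0], [1], [2], [3]
  1-simplices (6): [0,1], [0,2], [0,3], [1,2], [1,3], [2,3]
  2-simplices (4): [0,1,2], [0,1,3], [0,2,3], [1,2,3]

giving chain groups C_0 ≅ Z^4, C_1 ≅ Z^6, C_2 ≅ Z^4.

∂_1: C_1 → C_0 maps an edge to its endpoints' difference, ∂[p,q] = q − p.
This gives a 4×6 integer matrix of rank 3; reducing to Smith normal form yields diagonal entries (1,1,1).

∂_2: C_2 → C_1 maps a triangle to the signed sum of its edges. For instance
  ∂[1,2,3] = [2,3] − [1,3] + [1,2],
  ∂[0,2,3] = [2,3] − [0,3] + [0,2].
This gives a 6×4 integer matrix of rank 3; reducing to Smith normal form yields diagonal entries (1,1,1).

From H_k ≅ ker(∂_k) / im(∂_{k+1}) we obtain:

  H_0: rank C_0 − rank ∂_1 = 4 − 3 = 1, and the invariant factors of ∂_1 are all 1, so H_0 = Z.
  H_1: rank ker ∂_1 − rank ∂_2 = (6 − 3) − 3 = 0, and the invariant factors of ∂_2 are all 1, so H_1 = 0.
  H_2: rank ker ∂_2 − rank ∂_3 = (4 − 3) − 0 = 1, and there is no ∂_3, so H_2 = Z.

H_0 ≅ Z,  H_1 = 0,  H_2 ≅ Z.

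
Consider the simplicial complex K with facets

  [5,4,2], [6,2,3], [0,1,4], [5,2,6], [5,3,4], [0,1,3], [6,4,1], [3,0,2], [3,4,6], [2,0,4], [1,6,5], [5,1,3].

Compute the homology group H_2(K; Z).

We work with the vertex ordering 0 < 1 < 2 < 3 < 4 < 5 < 6. The simplices of K, each written with vertices in increasing order, are:

  0-simplices (7): [0], [1], [2], [3], [4], [5], [6]
  1-simplices (18): [0,1], [0,2], [0,3], [0,4], [1,3], [1,4], [1,5], [1,6], [2,3], [2,4], [2,5], [2,6], [3,4], [3,5], [3,6], [4,5], [4,6], [5,6]
  2-simplices (12): [0,1,3], [0,1,4], [0,2,3], [0,2,4], [1,3,5], [1,4,6], [1,5,6], [2,3,6], [2,4,5], [2,5,6], [3,4,5], [3,4,6]

so the chain groups are C_0 ≅ Z^7, C_1 ≅ Z^18, C_2 ≅ Z^12.

Boundary ∂_1: C_1 → C_0 sends each edge [p,q] (with p < q) to q − p. For instance
  ∂[0,1] = [1] − [0].
The 7×18 boundary matrix has rank 6 and Smith normal form diag(1,1,1,1,1,1).

∂_2: C_2 → C_1 sends each 2-simplex [p,q,r] to [q,r] − [p,r] + [p,q]. For instance
  ∂[2,4,5] = [4,5] − [2,5] + [2,4],
  ∂[2,3,6] = [3,6] − [2,6] + [2,3].
The resulting 18×12 matrix has rank 12, and its Smith normal form has invariant factors (1,1,1,1,1,1,1,1,1,1,1,2).

From H_k ≅ ker(∂_k) / im(∂_{k+1}) we obtain:

  H_2: rank ker ∂_2 − rank ∂_3 = (12 − 12) − 0 = 0, and there is no ∂_3, so H_2 ≅ 0.

H_2 ≅ 0.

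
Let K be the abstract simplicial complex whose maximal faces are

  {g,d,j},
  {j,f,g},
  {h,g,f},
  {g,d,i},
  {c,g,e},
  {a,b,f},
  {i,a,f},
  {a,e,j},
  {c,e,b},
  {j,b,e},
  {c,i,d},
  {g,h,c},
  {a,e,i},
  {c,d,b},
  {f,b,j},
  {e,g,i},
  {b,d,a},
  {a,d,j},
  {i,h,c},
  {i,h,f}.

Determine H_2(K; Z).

Order the vertices as a < b < c < d < e < f < g < h < i < j. Listing each simplex with vertices in this order, K has dimension 2 with simplices:

  0-simplices (10): a, b, c, d, e, f, g, h, i, j
  1-simplices (30): ab, ad, ae, af, ai, aj, bc, bd, be, bf, bj, cd, ce, cg, ch, ci, dg, di, dj, eg, ei, ej, fg, fh, fi, fj, gh, gi, gj, hi
  2-simplices (20): abd, abf, adj, aei, aej, afi, bcd, bce, bej, bfj, cdi, ceg, cgh, chi, dgi, dgj, egi, fgh, fgj, fhi

giving chain groups C_0 ≅ Z^10, C_1 ≅ Z^30, C_2 ≅ Z^20.

∂_1: C_1 → C_0 maps an edge to its endpoints' difference, ∂[p,q] = q − p.
The resulting 10×30 matrix has rank 9, and its Smith normal form has invariant factors (1,1,1,1,1,1,1,1,1).

Boundary ∂_2: C_2 → C_1 acts by ∂[p,q,r] = [q,r] − [p,r] + [p,q]. For instance
  ∂fgj = gj − fj + fg,
  ∂bej = ej − bj + be.
This gives a 30×20 integer matrix of rank 20; reducing to Smith normal form yields diagonal entries (1,1,1,1,1,1,1,1,1,1,1,1,1,1,1,1,1,1,1,2).

From H_k ≅ ker(∂_k) / im(∂_{k+1}) we obtain:

  H_2: rank ker ∂_2 − rank ∂_3 = (20 − 20) − 0 = 0, and there is no ∂_3, so H_2 = 0.

H_2 ≅ 0.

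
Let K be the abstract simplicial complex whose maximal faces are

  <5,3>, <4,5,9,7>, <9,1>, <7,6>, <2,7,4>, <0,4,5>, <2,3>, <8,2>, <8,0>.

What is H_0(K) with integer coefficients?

Take the total order 0 < 1 < 2 < 3 < 4 < 5 < 6 < 7 < 8 < 9 on the vertex set. Then K (dimension 3) consists of the simplices:

  0-simplices (10): [0], [1], [2], [3], [4], [5], [6], [7], [8], [9]
  1-simplices (16): [0,4], [0,5], [0,8], [1,9], [2,3], [2,4], [2,7], [2,8], [3,5], [4,5], [4,7], [4,9], [5,7], [5,9], [6,7], [7,9]
  2-simplices (6): [0,4,5], [2,4,7], [4,5,7], [4,5,9], [4,7,9], [5,7,9]
  3-simplices (1): [4,5,7,9]

so the chain groups are C_0 ≅ Z^10, C_1 ≅ Z^16, C_2 ≅ Z^6, C_3 ≅ Z^1.

∂_1: C_1 → C_0 maps an edge to its endpoints' difference, ∂[p,q] = q − p.
The resulting 10×16 matrix has rank 9, and its Smith normal form has invariant factors (1,1,1,1,1,1,1,1,1).

Boundary ∂_2: C_2 → C_1 sends each 2-simplex [p,q,r] to [q,r] − [p,r] + [p,q]. For instance
  ∂[4,5,7] = [5,7] − [4,7] + [4,5],
  ∂[4,5,9] = [5,9] − [4,9] + [4,5].
As a 16×6 matrix over Z this has rank 5, with invariant factors (1,1,1,1,1).

The boundary map ∂_3: C_3 → C_2 sends each 3-simplex σ to the alternating sum Σ_i (−1)^i (σ with its i-th vertex removed). For instance
  ∂[4,5,7,9] = [5,7,9] − [4,7,9] + [4,5,9] − [4,5,7].
This gives a 6×1 integer matrix of rank 1; reducing to Smith normal form yields diagonal entries (1).

From H_k ≅ ker(∂_k) / im(∂_{k+1}) we obtain:

  H_0: rank C_0 − rank ∂_1 = 10 − 9 = 1, and the invariant factors of ∂_1 are all 1, so H_0 = Z.

H_0 = Z.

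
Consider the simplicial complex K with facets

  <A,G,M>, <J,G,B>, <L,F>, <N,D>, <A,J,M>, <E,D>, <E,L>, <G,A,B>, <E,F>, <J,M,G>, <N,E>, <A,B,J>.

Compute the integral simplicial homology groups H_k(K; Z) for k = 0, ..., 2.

K has 10 vertices, 15 edges, 6 triangles.
rank ∂_0 = 0, rank ∂_1 = 8 ⇒ b_0 = 10 − 0 − 8 = 2; all invariant factors of ∂_1 are 1 so no torsion. So H_0 = Z^2.
rank ∂_1 = 8, rank ∂_2 = 5 ⇒ b_1 = 15 − 8 − 5 = 2; all invariant factors of ∂_2 are 1 so no torsion. So H_1 = Z^2.
rank ∂_2 = 5, rank ∂_3 = 0 ⇒ b_2 = 6 − 5 − 0 = 1. So H_2 = Z.

H_0 ≅ Z^2,  H_1 ≅ Z^2,  H_2 ≅ Z.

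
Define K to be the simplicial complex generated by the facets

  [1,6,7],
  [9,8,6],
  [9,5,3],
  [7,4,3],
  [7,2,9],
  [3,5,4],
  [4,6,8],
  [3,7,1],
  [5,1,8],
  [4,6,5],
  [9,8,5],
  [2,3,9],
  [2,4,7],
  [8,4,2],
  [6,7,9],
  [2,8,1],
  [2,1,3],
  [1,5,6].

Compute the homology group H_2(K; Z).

H_2 ≅ 0.

Take the total order 1 < 2 < 3 < 4 < 5 < 6 < 7 < 8 < 9 on the vertex set. Then K (dimension 2) consists of the simplices:

  0-simplices (9): [1], [2], [3], [4], [5], [6], [7], [8], [9]
  1-simplices (27): (27 of them)
  2-simplices (18): [1,2,3], [1,2,8], [1,3,7], [1,5,6], [1,5,8], [1,6,7], [2,3,9], [2,4,7], [2,4,8], [2,7,9], [3,4,5], [3,4,7], [3,5,9], [4,5,6], [4,6,8], [5,8,9], [6,7,9], [6,8,9]

giving chain groups C_0 ≅ Z^9, C_1 ≅ Z^27, C_2 ≅ Z^18.

The boundary map ∂_1: C_1 → C_0 is given by ∂[p,q] = [q] − [p]. For instance
  ∂[6,8] = [8] − [6].
The resulting 9×27 matrix has rank 8, and its Smith normal form has invariant factors (1,1,1,1,1,1,1,1).

The boundary map ∂_2: C_2 → C_1 acts by ∂[p,q,r] = [q,r] − [p,r] + [p,q]. For instance
  ∂[6,7,9] = [7,9] − [6,9] + [6,7],
  ∂[4,6,8] = [6,8] − [4,8] + [4,6].
As a 27×18 matrix over Z this has rank 18, with invariant factors (1,1,1,1,1,1,1,1,1,1,1,1,1,1,1,1,1,2).

From H_k ≅ ker(∂_k) / im(∂_{k+1}) we obtain:

  H_2: rank ker ∂_2 − rank ∂_3 = (18 − 18) − 0 = 0, and there is no ∂_3, so H_2 = 0.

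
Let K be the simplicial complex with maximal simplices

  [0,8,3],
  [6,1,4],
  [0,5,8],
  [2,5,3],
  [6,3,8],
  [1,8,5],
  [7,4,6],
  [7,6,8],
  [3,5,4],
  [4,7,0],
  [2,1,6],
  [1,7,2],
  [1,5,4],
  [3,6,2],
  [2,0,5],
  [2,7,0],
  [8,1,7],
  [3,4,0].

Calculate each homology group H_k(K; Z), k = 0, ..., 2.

Take the total order 0 < 1 < 2 < 3 < 4 < 5 < 6 < 7 < 8 on the vertex set. Then K (dimension 2) consists of the simplices:

  0-simplices (9): [0], [1], [2], [3], [4], [5], [6], [7], [8]
  1-simplices (27): (27 of them)
  2-simplices (18): [0,2,5], [0,2,7], [0,3,4], [0,3,8], [0,4,7], [0,5,8], [1,2,6], [1,2,7], [1,4,5], [1,4,6], [1,5,8], [1,7,8], [2,3,5], [2,3,6], [3,4,5], [3,6,8], [4,6,7], [6,7,8]

giving chain groups C_0 ≅ Z^9, C_1 ≅ Z^27, C_2 ≅ Z^18.

The boundary map ∂_1: C_1 → C_0 maps an edge to its endpoints' difference, ∂[p,q] = q − p.
As a 9×27 matrix over Z this has rank 8, with invariant factors (1,1,1,1,1,1,1,1).

Boundary ∂_2: C_2 → C_1 maps a triangle to the signed sum of its edges. For instance
  ∂[3,4,5] = [4,5] − [3,5] + [3,4],
  ∂[1,7,8] = [7,8] − [1,8] + [1,7].
This gives a 27×18 integer matrix of rank 18; reducing to Smith normal form yields diagonal entries (1,1,1,1,1,1,1,1,1,1,1,1,1,1,1,1,1,2).

Now H_k = ker ∂_k / im ∂_{k+1}, so:

  H_0: rank C_0 − rank ∂_1 = 9 − 8 = 1, and the invariant factors of ∂_1 are all 1, so H_0 ≅ Z.
  H_1: rank ker ∂_1 − rank ∂_2 = (27 − 8) − 18 = 1, and ∂_2 has invariant factor 2 > 1, so H_1 ≅ Z ⊕ Z_2.
  H_2: rank ker ∂_2 − rank ∂_3 = (18 − 18) − 0 = 0, and there is no ∂_3, so H_2 ≅ 0.

H_0 = Z,  H_1 = Z ⊕ Z_2,  H_2 = 0.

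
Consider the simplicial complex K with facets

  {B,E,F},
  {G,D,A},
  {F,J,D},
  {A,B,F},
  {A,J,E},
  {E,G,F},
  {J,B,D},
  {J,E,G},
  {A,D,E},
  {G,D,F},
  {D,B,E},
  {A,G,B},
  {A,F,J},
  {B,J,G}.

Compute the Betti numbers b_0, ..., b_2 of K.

b_0 = 1, b_1 = 2, b_2 = 1.

Take the total order A < B < D < E < F < G < J on the vertex set. Then K (dimension 2) consists of the simplices:

  0-simplices (7): A, B, D, E, F, G, J
  1-simplices (21): AB, AD, AE, AF, AG, AJ, BD, BE, BF, BG, BJ, DE, DF, DG, DJ, EF, EG, EJ, FG, FJ, GJ
  2-simplices (14): ABF, ABG, ADE, ADG, AEJ, AFJ, BDE, BDJ, BEF, BGJ, DFG, DFJ, EFG, EGJ

Hence C_0 ≅ Z^7, C_1 ≅ Z^21, C_2 ≅ Z^14.

The boundary map ∂_1: C_1 → C_0 sends each edge [p,q] (with p < q) to q − p. For instance
  ∂EG = G − E.
The resulting 7×21 matrix has rank 6, and its Smith normal form has invariant factors (1,1,1,1,1,1).

Boundary ∂_2: C_2 → C_1 maps a triangle to the signed sum of its edges. For instance
  ∂DFJ = FJ − DJ + DF,
  ∂EGJ = GJ − EJ + EG.
The 21×14 boundary matrix has rank 13 and Smith normal form diag(1,1,1,1,1,1,1,1,1,1,1,1,1).

Computing H_k = (kernel of ∂_k) / (image of ∂_{k+1}):

  H_0: rank C_0 − rank ∂_1 = 7 − 6 = 1, and the invariant factors of ∂_1 are all 1, so H_0 = Z.
  H_1: rank ker ∂_1 − rank ∂_2 = (21 − 6) − 13 = 2, and the invariant factors of ∂_2 are all 1, so H_1 = Z^2.
  H_2: rank ker ∂_2 − rank ∂_3 = (14 − 13) − 0 = 1, and there is no ∂_3, so H_2 = Z.

Hence the Betti numbers are b_0 = 1, b_1 = 2, b_2 = 1.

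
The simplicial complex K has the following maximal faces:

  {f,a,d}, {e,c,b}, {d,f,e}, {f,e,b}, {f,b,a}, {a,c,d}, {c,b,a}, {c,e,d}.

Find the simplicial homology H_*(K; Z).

H_0 = Z,  H_1 = 0,  H_2 = Z.

K has 6 vertices, 12 edges, 8 triangles.
rank ∂_0 = 0, rank ∂_1 = 5 ⇒ b_0 = 6 − 0 − 5 = 1; all invariant factors of ∂_1 are 1 so no torsion. So H_0 ≅ Z.
rank ∂_1 = 5, rank ∂_2 = 7 ⇒ b_1 = 12 − 5 − 7 = 0; all invariant factors of ∂_2 are 1 so no torsion. So H_1 ≅ 0.
rank ∂_2 = 7, rank ∂_3 = 0 ⇒ b_2 = 8 − 7 − 0 = 1. So H_2 ≅ Z.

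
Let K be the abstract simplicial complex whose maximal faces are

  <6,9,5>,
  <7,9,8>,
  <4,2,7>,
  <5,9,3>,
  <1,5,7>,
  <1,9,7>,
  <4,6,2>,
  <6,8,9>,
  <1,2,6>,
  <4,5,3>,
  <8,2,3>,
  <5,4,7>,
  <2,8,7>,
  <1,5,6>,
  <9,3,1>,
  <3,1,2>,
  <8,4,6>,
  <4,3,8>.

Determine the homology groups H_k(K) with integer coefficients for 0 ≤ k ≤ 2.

H_0 = Z,  H_1 = Z ⊕ Z_2,  H_2 = 0.

We work with the vertex ordering 1 < 2 < 3 < 4 < 5 < 6 < 7 < 8 < 9. The simplices of K, each written with vertices in increasing order, are:

  0-simplices (9): [1], [2], [3], [4], [5], [6], [7], [8], [9]
  1-simplices (27): (27 of them)
  2-simplices (18): [1,2,3], [1,2,6], [1,3,9], [1,5,6], [1,5,7], [1,7,9], [2,3,8], [2,4,6], [2,4,7], [2,7,8], [3,4,5], [3,4,8], [3,5,9], [4,5,7], [4,6,8], [5,6,9], [6,8,9], [7,8,9]

giving chain groups C_0 ≅ Z^9, C_1 ≅ Z^27, C_2 ≅ Z^18.

Boundary ∂_1: C_1 → C_0 sends each edge [p,q] (with p < q) to q − p. For instance
  ∂[2,4] = [4] − [2].
This gives a 9×27 integer matrix of rank 8; reducing to Smith normal form yields diagonal entries (1,1,1,1,1,1,1,1).

∂_2: C_2 → C_1 maps a triangle to the signed sum of its edges. For instance
  ∂[2,7,8] = [7,8] − [2,8] + [2,7],
  ∂[4,6,8] = [6,8] − [4,8] + [4,6].
This gives a 27×18 integer matrix of rank 18; reducing to Smith normal form yields diagonal entries (1,1,1,1,1,1,1,1,1,1,1,1,1,1,1,1,1,2).

From H_k ≅ ker(∂_k) / im(∂_{k+1}) we obtain:

  H_0: rank C_0 − rank ∂_1 = 9 − 8 = 1, and the invariant factors of ∂_1 are all 1, so H_0 ≅ Z.
  H_1: rank ker ∂_1 − rank ∂_2 = (27 − 8) − 18 = 1, and ∂_2 has invariant factor 2 > 1, so H_1 ≅ Z ⊕ Z_2.
  H_2: rank ker ∂_2 − rank ∂_3 = (18 − 18) − 0 = 0, and there is no ∂_3, so H_2 ≅ 0.

As a check, the Euler characteristic is 9 − 27 + 18 = 0, which agrees with 1 − 1 + 0 = 0.
(K is a triangulation of the Klein bottle.)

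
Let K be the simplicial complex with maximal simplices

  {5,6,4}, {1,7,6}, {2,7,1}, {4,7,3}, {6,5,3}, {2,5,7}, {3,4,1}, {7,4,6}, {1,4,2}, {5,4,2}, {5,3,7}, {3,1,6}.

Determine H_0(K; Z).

We work with the vertex ordering 1 < 2 < 3 < 4 < 5 < 6 < 7. The simplices of K, each written with vertices in increasing order, are:

  0-simplices (7): [1], [2], [3], [4], [5], [6], [7]
  1-simplices (18): [1,2], [1,3], [1,4], [1,6], [1,7], [2,4], [2,5], [2,7], [3,4], [3,5], [3,6], [3,7], [4,5], [4,6], [4,7], [5,6], [5,7], [6,7]
  2-simplices (12): [1,2,4], [1,2,7], [1,3,4], [1,3,6], [1,6,7], [2,4,5], [2,5,7], [3,4,7], [3,5,6], [3,5,7], [4,5,6], [4,6,7]

Hence C_0 ≅ Z^7, C_1 ≅ Z^18, C_2 ≅ Z^12.

Boundary ∂_1: C_1 → C_0 is given by ∂[p,q] = [q] − [p]. For instance
  ∂[5,6] = [6] − [5].
The resulting 7×18 matrix has rank 6, and its Smith normal form has invariant factors (1,1,1,1,1,1).

Boundary ∂_2: C_2 → C_1 sends each 2-simplex [p,q,r] to [q,r] − [p,r] + [p,q]. For instance
  ∂[4,6,7] = [6,7] − [4,7] + [4,6],
  ∂[1,2,4] = [2,4] − [1,4] + [1,2].
The resulting 18×12 matrix has rank 12, and its Smith normal form has invariant factors (1,1,1,1,1,1,1,1,1,1,1,2).

Reading off H_k = ker ∂_k / im ∂_{k+1}:

  H_0: rank C_0 − rank ∂_1 = 7 − 6 = 1, and the invariant factors of ∂_1 are all 1, so H_0 ≅ Z.

H_0 = Z.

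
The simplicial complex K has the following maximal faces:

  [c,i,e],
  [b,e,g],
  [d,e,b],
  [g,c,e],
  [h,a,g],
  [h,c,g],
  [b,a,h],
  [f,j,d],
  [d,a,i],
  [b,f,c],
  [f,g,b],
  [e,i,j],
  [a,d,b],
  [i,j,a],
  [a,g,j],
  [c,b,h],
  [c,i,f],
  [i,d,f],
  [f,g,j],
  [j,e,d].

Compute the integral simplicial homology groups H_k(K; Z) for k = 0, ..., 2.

H_0 = Z,  H_1 = Z ⊕ Z_2,  H_2 = 0.

K has 10 vertices, 30 edges, 20 triangles.
rank ∂_0 = 0, rank ∂_1 = 9 ⇒ b_0 = 10 − 0 − 9 = 1; all invariant factors of ∂_1 are 1 so no torsion. So H_0 ≅ Z.
rank ∂_1 = 9, rank ∂_2 = 20 ⇒ b_1 = 30 − 9 − 20 = 1; ∂_2 has invariant factor(s) [2] giving torsion. So H_1 ≅ Z ⊕ Z_2.
rank ∂_2 = 20, rank ∂_3 = 0 ⇒ b_2 = 20 − 20 − 0 = 0. So H_2 ≅ 0.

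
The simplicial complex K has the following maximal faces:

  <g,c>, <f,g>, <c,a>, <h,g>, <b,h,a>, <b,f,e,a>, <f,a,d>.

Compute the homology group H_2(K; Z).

Take the total order a < b < c < d < e < f < g < h on the vertex set. Then K (dimension 3) consists of the simplices:

  0-simplices (8): a, b, c, d, e, f, g, h
  1-simplices (14): ab, ac, ad, ae, af, ah, be, bf, bh, cg, df, ef, fg, gh
  2-simplices (6): abe, abf, abh, adf, aef, bef
  3-simplices (1): abef

giving chain groups C_0 ≅ Z^8, C_1 ≅ Z^14, C_2 ≅ Z^6, C_3 ≅ Z^1.

∂_1: C_1 → C_0 is given by ∂[p,q] = [q] − [p].
This gives a 8×14 integer matrix of rank 7; reducing to Smith normal form yields diagonal entries (1,1,1,1,1,1,1).

Boundary ∂_2: C_2 → C_1 sends each 2-simplex [p,q,r] to [q,r] − [p,r] + [p,q]. For instance
  ∂abf = bf − af + ab,
  ∂bef = ef − bf + be.
The resulting 14×6 matrix has rank 5, and its Smith normal form has invariant factors (1,1,1,1,1).

Boundary ∂_3: C_3 → C_2 sends each 3-simplex σ to the alternating sum Σ_i (−1)^i (σ with its i-th vertex removed). For instance
  ∂abef = bef − aef + abf − abe.
This gives a 6×1 integer matrix of rank 1; reducing to Smith normal form yields diagonal entries (1).

Reading off H_k = ker ∂_k / im ∂_{k+1}:

  H_2: rank ker ∂_2 − rank ∂_3 = (6 − 5) − 1 = 0, and the invariant factors of ∂_3 are all 1, so H_2 = 0.

H_2 = 0.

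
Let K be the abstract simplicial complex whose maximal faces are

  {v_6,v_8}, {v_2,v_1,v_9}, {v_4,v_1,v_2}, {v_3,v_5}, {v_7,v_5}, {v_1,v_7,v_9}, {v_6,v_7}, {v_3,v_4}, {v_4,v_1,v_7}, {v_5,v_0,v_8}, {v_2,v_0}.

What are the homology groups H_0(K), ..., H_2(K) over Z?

H_0 ≅ Z,  H_1 ≅ Z^3,  H_2 = 0.

We work with the vertex ordering v_0 < v_1 < v_2 < v_3 < v_4 < v_5 < v_6 < v_7 < v_8 < v_9. The simplices of K, each written with vertices in increasing order, are:

  0-simplices (10): [v_0], [v_1], [v_2], [v_3], [v_4], [v_5], [v_6], [v_7], [v_8], [v_9]
  1-simplices (17): (17 of them)
  2-simplices (5): [v_0,v_5,v_8], [v_1,v_2,v_4], [v_1,v_2,v_9], [v_1,v_4,v_7], [v_1,v_7,v_9]

giving chain groups C_0 ≅ Z^10, C_1 ≅ Z^17, C_2 ≅ Z^5.

The boundary map ∂_1: C_1 → C_0 sends each edge [p,q] (with p < q) to q − p.
As a 10×17 matrix over Z this has rank 9, with invariant factors (1,1,1,1,1,1,1,1,1).

The boundary map ∂_2: C_2 → C_1 maps a triangle to the signed sum of its edges. For instance
  ∂[v_1,v_4,v_7] = [v_4,v_7] − [v_1,v_7] + [v_1,v_4],
  ∂[v_0,v_5,v_8] = [v_5,v_8] − [v_0,v_8] + [v_0,v_5].
As a 17×5 matrix over Z this has rank 5, with invariant factors (1,1,1,1,1).

Reading off H_k = ker ∂_k / im ∂_{k+1}:

  H_0: rank C_0 − rank ∂_1 = 10 − 9 = 1, and the invariant factors of ∂_1 are all 1, so H_0 = Z.
  H_1: rank ker ∂_1 − rank ∂_2 = (17 − 9) − 5 = 3, and the invariant factors of ∂_2 are all 1, so H_1 = Z^3.
  H_2: rank ker ∂_2 − rank ∂_3 = (5 − 5) − 0 = 0, and there is no ∂_3, so H_2 = 0.

As a check, the Euler characteristic is 10 − 17 + 5 = -2, which agrees with 1 − 3 + 0 = -2.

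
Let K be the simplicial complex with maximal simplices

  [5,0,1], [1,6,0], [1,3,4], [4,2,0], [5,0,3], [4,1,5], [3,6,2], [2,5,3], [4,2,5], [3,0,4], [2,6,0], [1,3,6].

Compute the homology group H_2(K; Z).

Order the vertices as 0 < 1 < 2 < 3 < 4 < 5 < 6. Listing each simplex with vertices in this order, K has dimension 2 with simplices:

  0-simplices (7): [0], [1], [2], [3], [4], [5], [6]
  1-simplices (18): [0,1], [0,2], [0,3], [0,4], [0,5], [0,6], [1,3], [1,4], [1,5], [1,6], [2,3], [2,4], [2,5], [2,6], [3,4], [3,5], [3,6], [4,5]
  2-simplices (12): [0,1,5], [0,1,6], [0,2,4], [0,2,6], [0,3,4], [0,3,5], [1,3,4], [1,3,6], [1,4,5], [2,3,5], [2,3,6], [2,4,5]

Hence C_0 ≅ Z^7, C_1 ≅ Z^18, C_2 ≅ Z^12.

∂_1: C_1 → C_0 maps an edge to its endpoints' difference, ∂[p,q] = q − p.
This gives a 7×18 integer matrix of rank 6; reducing to Smith normal form yields diagonal entries (1,1,1,1,1,1).

The boundary map ∂_2: C_2 → C_1 maps a triangle to the signed sum of its edges. For instance
  ∂[0,2,6] = [2,6] − [0,6] + [0,2],
  ∂[0,3,4] = [3,4] − [0,4] + [0,3].
This gives a 18×12 integer matrix of rank 12; reducing to Smith normal form yields diagonal entries (1,1,1,1,1,1,1,1,1,1,1,2).

Reading off H_k = ker ∂_k / im ∂_{k+1}:

  H_2: rank ker ∂_2 − rank ∂_3 = (12 − 12) − 0 = 0, and there is no ∂_3, so H_2 ≅ 0.

(K is a triangulation of the real projective plane RP^2.)

H_2 = 0.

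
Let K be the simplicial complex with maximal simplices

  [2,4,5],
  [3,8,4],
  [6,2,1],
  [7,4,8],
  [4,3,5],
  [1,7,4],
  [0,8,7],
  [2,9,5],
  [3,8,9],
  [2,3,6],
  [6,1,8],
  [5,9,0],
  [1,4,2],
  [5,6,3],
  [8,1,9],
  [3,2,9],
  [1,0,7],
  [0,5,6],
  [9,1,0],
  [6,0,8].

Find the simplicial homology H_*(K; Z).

Fix the vertex order 0 < 1 < 2 < 3 < 4 < 5 < 6 < 7 < 8 < 9 and write every simplex with vertices in increasing order. Then dim K = 2 and the simplices of K are:

  0-simplices (10): [0], [1], [2], [3], [4], [5], [6], [7], [8], [9]
  1-simplices (30): (30 of them)
  2-simplices (20): (20 of them)

Hence C_0 ≅ Z^10, C_1 ≅ Z^30, C_2 ≅ Z^20.

Boundary ∂_1: C_1 → C_0 is given by ∂[p,q] = [q] − [p].
The 10×30 boundary matrix has rank 9 and Smith normal form diag(1,1,1,1,1,1,1,1,1).

∂_2: C_2 → C_1 acts by ∂[p,q,r] = [q,r] − [p,r] + [p,q]. For instance
  ∂[1,2,6] = [2,6] − [1,6] + [1,2],
  ∂[3,5,6] = [5,6] − [3,6] + [3,5].
The resulting 30×20 matrix has rank 20, and its Smith normal form has invariant factors (1,1,1,1,1,1,1,1,1,1,1,1,1,1,1,1,1,1,1,2).

Computing H_k = (kernel of ∂_k) / (image of ∂_{k+1}):

  H_0: rank C_0 − rank ∂_1 = 10 − 9 = 1, and the invariant factors of ∂_1 are all 1, so H_0 = Z.
  H_1: rank ker ∂_1 − rank ∂_2 = (30 − 9) − 20 = 1, and ∂_2 has invariant factor 2 > 1, so H_1 = Z ⊕ Z/2.
  H_2: rank ker ∂_2 − rank ∂_3 = (20 − 20) − 0 = 0, and there is no ∂_3, so H_2 = 0.

H_0 = Z,  H_1 = Z ⊕ Z/2,  H_2 = 0.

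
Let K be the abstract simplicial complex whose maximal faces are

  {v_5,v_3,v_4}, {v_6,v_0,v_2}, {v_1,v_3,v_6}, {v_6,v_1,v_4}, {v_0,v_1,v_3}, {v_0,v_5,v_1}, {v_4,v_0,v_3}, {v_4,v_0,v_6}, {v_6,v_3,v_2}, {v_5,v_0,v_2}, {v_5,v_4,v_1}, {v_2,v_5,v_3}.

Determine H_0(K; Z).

Order the vertices as v_0 < v_1 < v_2 < v_3 < v_4 < v_5 < v_6. Listing each simplex with vertices in this order, K has dimension 2 with simplices:

  0-simplices (7): [v_0], [v_1], [v_2], [v_3], [v_4], [v_5], [v_6]
  1-simplices (18): (18 of them)
  2-simplices (12): (12 of them)

so the chain groups are C_0 ≅ Z^7, C_1 ≅ Z^18, C_2 ≅ Z^12.

Boundary ∂_1: C_1 → C_0 is given by ∂[p,q] = [q] − [p]. For instance
  ∂[v_3,v_6] = [v_6] − [v_3].
The resulting 7×18 matrix has rank 6, and its Smith normal form has invariant factors (1,1,1,1,1,1).

Boundary ∂_2: C_2 → C_1 maps a triangle to the signed sum of its edges. For instance
  ∂[v_2,v_3,v_5] = [v_3,v_5] − [v_2,v_5] + [v_2,v_3],
  ∂[v_1,v_4,v_6] = [v_4,v_6] − [v_1,v_6] + [v_1,v_4].
As a 18×12 matrix over Z this has rank 12, with invariant factors (1,1,1,1,1,1,1,1,1,1,1,2).

Now H_k = ker ∂_k / im ∂_{k+1}, so:

  H_0: rank C_0 − rank ∂_1 = 7 − 6 = 1, and the invariant factors of ∂_1 are all 1, so H_0 = Z.

H_0 = Z.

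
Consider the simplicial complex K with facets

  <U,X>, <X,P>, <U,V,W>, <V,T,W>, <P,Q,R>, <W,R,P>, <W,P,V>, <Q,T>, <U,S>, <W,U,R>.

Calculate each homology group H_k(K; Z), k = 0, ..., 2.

H_0 ≅ Z,  H_1 ≅ Z^2,  H_2 = 0.

Fix the vertex order P < Q < R < S < T < U < V < W < X and write every simplex with vertices in increasing order. Then dim K = 2 and the simplices of K are:

  0-simplices (9): P, Q, R, S, T, U, V, W, X
  1-simplices (16): PQ, PR, PV, PW, PX, QR, QT, RU, RW, SU, TV, TW, UV, UW, UX, VW
  2-simplices (6): PQR, PRW, PVW, RUW, TVW, UVW

Hence C_0 ≅ Z^9, C_1 ≅ Z^16, C_2 ≅ Z^6.

The boundary map ∂_1: C_1 → C_0 maps an edge to its endpoints' difference, ∂[p,q] = q − p. For instance
  ∂PQ = Q − P.
The resulting 9×16 matrix has rank 8, and its Smith normal form has invariant factors (1,1,1,1,1,1,1,1).

∂_2: C_2 → C_1 maps a triangle to the signed sum of its edges. For instance
  ∂PQR = QR − PR + PQ,
  ∂TVW = VW − TW + TV.
As a 16×6 matrix over Z this has rank 6, with invariant factors (1,1,1,1,1,1).

Now H_k = ker ∂_k / im ∂_{k+1}, so:

  H_0: rank C_0 − rank ∂_1 = 9 − 8 = 1, and the invariant factors of ∂_1 are all 1, so H_0 ≅ Z.
  H_1: rank ker ∂_1 − rank ∂_2 = (16 − 8) − 6 = 2, and the invariant factors of ∂_2 are all 1, so H_1 ≅ Z^2.
  H_2: rank ker ∂_2 − rank ∂_3 = (6 − 6) − 0 = 0, and there is no ∂_3, so H_2 ≅ 0.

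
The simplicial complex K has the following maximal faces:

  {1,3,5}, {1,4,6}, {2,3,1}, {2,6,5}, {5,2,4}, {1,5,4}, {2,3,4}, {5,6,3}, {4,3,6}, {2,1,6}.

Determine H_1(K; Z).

H_1 = Z/2.

Order the vertices as 1 < 2 < 3 < 4 < 5 < 6. Listing each simplex with vertices in this order, K has dimension 2 with simplices:

  0-simplices (6): [1], [2], [3], [4], [5], [6]
  1-simplices (15): [1,2], [1,3], [1,4], [1,5], [1,6], [2,3], [2,4], [2,5], [2,6], [3,4], [3,5], [3,6], [4,5], [4,6], [5,6]
  2-simplices (10): [1,2,3], [1,2,6], [1,3,5], [1,4,5], [1,4,6], [2,3,4], [2,4,5], [2,5,6], [3,4,6], [3,5,6]

Hence C_0 ≅ Z^6, C_1 ≅ Z^15, C_2 ≅ Z^10.

The boundary map ∂_1: C_1 → C_0 is given by ∂[p,q] = [q] − [p].
As a 6×15 matrix over Z this has rank 5, with invariant factors (1,1,1,1,1).

∂_2: C_2 → C_1 acts by ∂[p,q,r] = [q,r] − [p,r] + [p,q]. For instance
  ∂[1,2,6] = [2,6] − [1,6] + [1,2],
  ∂[1,4,5] = [4,5] − [1,5] + [1,4].
This gives a 15×10 integer matrix of rank 10; reducing to Smith normal form yields diagonal entries (1,1,1,1,1,1,1,1,1,2).

From H_k ≅ ker(∂_k) / im(∂_{k+1}) we obtain:

  H_1: rank ker ∂_1 − rank ∂_2 = (15 − 5) − 10 = 0, and ∂_2 has invariant factor 2 > 1, so H_1 ≅ Z/2.

(K is a triangulation of the real projective plane RP^2.)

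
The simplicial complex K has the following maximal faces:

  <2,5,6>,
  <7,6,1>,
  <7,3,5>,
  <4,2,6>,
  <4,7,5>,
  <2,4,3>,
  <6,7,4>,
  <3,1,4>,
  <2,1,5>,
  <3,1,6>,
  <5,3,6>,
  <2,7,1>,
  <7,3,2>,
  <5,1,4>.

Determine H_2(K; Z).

Take the total order 1 < 2 < 3 < 4 < 5 < 6 < 7 on the vertex set. Then K (dimension 2) consists of the simplices:

  0-simplices (7): [1], [2], [3], [4], [5], [6], [7]
  1-simplices (21): [1,2], [1,3], [1,4], [1,5], [1,6], [1,7], [2,3], [2,4], [2,5], [2,6], [2,7], [3,4], [3,5], [3,6], [3,7], [4,5], [4,6], [4,7], [5,6], [5,7], [6,7]
  2-simplices (14): [1,2,5], [1,2,7], [1,3,4], [1,3,6], [1,4,5], [1,6,7], [2,3,4], [2,3,7], [2,4,6], [2,5,6], [3,5,6], [3,5,7], [4,5,7], [4,6,7]

giving chain groups C_0 ≅ Z^7, C_1 ≅ Z^21, C_2 ≅ Z^14.

Boundary ∂_1: C_1 → C_0 sends each edge [p,q] (with p < q) to q − p. For instance
  ∂[3,4] = [4] − [3].
The 7×21 boundary matrix has rank 6 and Smith normal form diag(1,1,1,1,1,1).

Boundary ∂_2: C_2 → C_1 maps a triangle to the signed sum of its edges. For instance
  ∂[1,6,7] = [6,7] − [1,7] + [1,6],
  ∂[2,3,4] = [3,4] − [2,4] + [2,3].
As a 21×14 matrix over Z this has rank 13, with invariant factors (1,1,1,1,1,1,1,1,1,1,1,1,1).

Now H_k = ker ∂_k / im ∂_{k+1}, so:

  H_2: rank ker ∂_2 − rank ∂_3 = (14 − 13) − 0 = 1, and there is no ∂_3, so H_2 ≅ Z.

(K is a triangulation of the torus T^2.)

H_2 = Z.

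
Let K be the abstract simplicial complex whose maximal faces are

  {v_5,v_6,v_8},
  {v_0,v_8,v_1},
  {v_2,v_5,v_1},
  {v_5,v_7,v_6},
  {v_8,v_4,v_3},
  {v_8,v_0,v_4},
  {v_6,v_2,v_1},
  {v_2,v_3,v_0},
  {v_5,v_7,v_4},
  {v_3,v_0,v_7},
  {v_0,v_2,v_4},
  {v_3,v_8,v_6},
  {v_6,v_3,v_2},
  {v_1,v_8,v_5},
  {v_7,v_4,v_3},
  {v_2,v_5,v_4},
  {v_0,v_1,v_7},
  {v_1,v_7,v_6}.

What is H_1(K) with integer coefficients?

H_1 = Z ⊕ Z/2Z.

Take the total order v_0 < v_1 < v_2 < v_3 < v_4 < v_5 < v_6 < v_7 < v_8 on the vertex set. Then K (dimension 2) consists of the simplices:

  0-simplices (9): [v_0], [v_1], [v_2], [v_3], [v_4], [v_5], [v_6], [v_7], [v_8]
  1-simplices (27): (27 of them)
  2-simplices (18): (18 of them)

so the chain groups are C_0 ≅ Z^9, C_1 ≅ Z^27, C_2 ≅ Z^18.

Boundary ∂_1: C_1 → C_0 sends each edge [p,q] (with p < q) to q − p.
The 9×27 boundary matrix has rank 8 and Smith normal form diag(1,1,1,1,1,1,1,1).

Boundary ∂_2: C_2 → C_1 maps a triangle to the signed sum of its edges. For instance
  ∂[v_3,v_4,v_8] = [v_4,v_8] − [v_3,v_8] + [v_3,v_4],
  ∂[v_2,v_4,v_5] = [v_4,v_5] − [v_2,v_5] + [v_2,v_4].
As a 27×18 matrix over Z this has rank 18, with invariant factors (1,1,1,1,1,1,1,1,1,1,1,1,1,1,1,1,1,2).

From H_k ≅ ker(∂_k) / im(∂_{k+1}) we obtain:

  H_1: rank ker ∂_1 − rank ∂_2 = (27 − 8) − 18 = 1, and ∂_2 has invariant factor 2 > 1, so H_1 ≅ Z ⊕ Z/2Z.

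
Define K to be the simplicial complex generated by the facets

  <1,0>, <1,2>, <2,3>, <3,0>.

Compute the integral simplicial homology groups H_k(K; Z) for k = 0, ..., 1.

Take the total order 0 < 1 < 2 < 3 on the vertex set. Then K (dimension 1) consists of the simplices:

  0-simplices (4): [0], [1], [2], [3]
  1-simplices (4): [0,1], [0,3], [1,2], [2,3]

giving chain groups C_0 ≅ Z^4, C_1 ≅ Z^4.

Boundary ∂_1: C_1 → C_0 is given by ∂[p,q] = [q] − [p]. For instance
  ∂[0,3] = [3] − [0].
As a 4×4 matrix over Z this has rank 3, with invariant factors (1,1,1).

Now H_k = ker ∂_k / im ∂_{k+1}, so:

  H_0: rank C_0 − rank ∂_1 = 4 − 3 = 1, and the invariant factors of ∂_1 are all 1, so H_0 ≅ Z.
  H_1: rank ker ∂_1 − rank ∂_2 = (4 − 3) − 0 = 1, and there is no ∂_2, so H_1 ≅ Z.

H_0 = Z,  H_1 = Z.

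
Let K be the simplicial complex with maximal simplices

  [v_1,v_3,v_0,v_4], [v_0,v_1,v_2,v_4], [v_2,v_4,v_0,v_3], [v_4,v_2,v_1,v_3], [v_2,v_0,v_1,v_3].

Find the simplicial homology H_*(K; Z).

We work with the vertex ordering v_0 < v_1 < v_2 < v_3 < v_4. The simplices of K, each written with vertices in increasing order, are:

  0-simplices (5): [v_0], [v_1], [v_2], [v_3], [v_4]
  1-simplices (10): [v_0,v_1], [v_0,v_2], [v_0,v_3], [v_0,v_4], [v_1,v_2], [v_1,v_3], [v_1,v_4], [v_2,v_3], [v_2,v_4], [v_3,v_4]
  2-simplices (10): [v_0,v_1,v_2], [v_0,v_1,v_3], [v_0,v_1,v_4], [v_0,v_2,v_3], [v_0,v_2,v_4], [v_0,v_3,v_4], [v_1,v_2,v_3], [v_1,v_2,v_4], [v_1,v_3,v_4], [v_2,v_3,v_4]
  3-simplices (5): [v_0,v_1,v_2,v_3], [v_0,v_1,v_2,v_4], [v_0,v_1,v_3,v_4], [v_0,v_2,v_3,v_4], [v_1,v_2,v_3,v_4]

so the chain groups are C_0 ≅ Z^5, C_1 ≅ Z^10, C_2 ≅ Z^10, C_3 ≅ Z^5.

Boundary ∂_1: C_1 → C_0 maps an edge to its endpoints' difference, ∂[p,q] = q − p. For instance
  ∂[v_0,v_1] = [v_1] − [v_0].
This gives a 5×10 integer matrix of rank 4; reducing to Smith normal form yields diagonal entries (1,1,1,1).

The boundary map ∂_2: C_2 → C_1 sends each 2-simplex [p,q,r] to [q,r] − [p,r] + [p,q]. For instance
  ∂[v_0,v_2,v_3] = [v_2,v_3] − [v_0,v_3] + [v_0,v_2],
  ∂[v_0,v_1,v_3] = [v_1,v_3] − [v_0,v_3] + [v_0,v_1].
The resulting 10×10 matrix has rank 6, and its Smith normal form has invariant factors (1,1,1,1,1,1).

∂_3: C_3 → C_2 sends each 3-simplex σ to the alternating sum Σ_i (−1)^i (σ with its i-th vertex removed). For instance
  ∂[v_0,v_1,v_2,v_4] = [v_1,v_2,v_4] − [v_0,v_2,v_4] + [v_0,v_1,v_4] − [v_0,v_1,v_2],
  ∂[v_0,v_2,v_3,v_4] = [v_2,v_3,v_4] − [v_0,v_3,v_4] + [v_0,v_2,v_4] − [v_0,v_2,v_3].
As a 10×5 matrix over Z this has rank 4, with invariant factors (1,1,1,1).

Computing H_k = (kernel of ∂_k) / (image of ∂_{k+1}):

  H_0: rank C_0 − rank ∂_1 = 5 − 4 = 1, and the invariant factors of ∂_1 are all 1, so H_0 ≅ Z.
  H_1: rank ker ∂_1 − rank ∂_2 = (10 − 4) − 6 = 0, and the invariant factors of ∂_2 are all 1, so H_1 ≅ 0.
  H_2: rank ker ∂_2 − rank ∂_3 = (10 − 6) − 4 = 0, and the invariant factors of ∂_3 are all 1, so H_2 ≅ 0.
  H_3: rank ker ∂_3 − rank ∂_4 = (5 − 4) − 0 = 1, and there is no ∂_4, so H_3 ≅ Z.

H_0 ≅ Z,  H_1 = 0,  H_2 = 0,  H_3 ≅ Z.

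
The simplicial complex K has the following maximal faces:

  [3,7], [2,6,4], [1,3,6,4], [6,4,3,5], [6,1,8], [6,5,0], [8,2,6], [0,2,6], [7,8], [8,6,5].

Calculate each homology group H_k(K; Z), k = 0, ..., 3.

Order the vertices as 0 < 1 < 2 < 3 < 4 < 5 < 6 < 7 < 8. Listing each simplex with vertices in this order, K has dimension 3 with simplices:

  0-simplices (9): [0], [1], [2], [3], [4], [5], [6], [7], [8]
  1-simplices (20): [0,2], [0,5], [0,6], [1,3], [1,4], [1,6], [1,8], [2,4], [2,6], [2,8], [3,4], [3,5], [3,6], [3,7], [4,5], [4,6], [5,6], [5,8], [6,8], [7,8]
  2-simplices (13): [0,2,6], [0,5,6], [1,3,4], [1,3,6], [1,4,6], [1,6,8], [2,4,6], [2,6,8], [3,4,5], [3,4,6], [3,5,6], [4,5,6], [5,6,8]
  3-simplices (2): [1,3,4,6], [3,4,5,6]

giving chain groups C_0 ≅ Z^9, C_1 ≅ Z^20, C_2 ≅ Z^13, C_3 ≅ Z^2.

Boundary ∂_1: C_1 → C_0 is given by ∂[p,q] = [q] − [p].
This gives a 9×20 integer matrix of rank 8; reducing to Smith normal form yields diagonal entries (1,1,1,1,1,1,1,1).

Boundary ∂_2: C_2 → C_1 acts by ∂[p,q,r] = [q,r] − [p,r] + [p,q]. For instance
  ∂[3,5,6] = [5,6] − [3,6] + [3,5],
  ∂[3,4,6] = [4,6] − [3,6] + [3,4].
The 20×13 boundary matrix has rank 11 and Smith normal form diag(1,1,1,1,1,1,1,1,1,1,1).

The boundary map ∂_3: C_3 → C_2 sends each 3-simplex σ to the alternating sum Σ_i (−1)^i (σ with its i-th vertex removed). For instance
  ∂[1,3,4,6] = [3,4,6] − [1,4,6] + [1,3,6] − [1,3,4],
  ∂[3,4,5,6] = [4,5,6] − [3,5,6] + [3,4,6] − [3,4,5].
As a 13×2 matrix over Z this has rank 2, with invariant factors (1,1).

Computing H_k = (kernel of ∂_k) / (image of ∂_{k+1}):

  H_0: rank C_0 − rank ∂_1 = 9 − 8 = 1, and the invariant factors of ∂_1 are all 1, so H_0 ≅ Z.
  H_1: rank ker ∂_1 − rank ∂_2 = (20 − 8) − 11 = 1, and the invariant factors of ∂_2 are all 1, so H_1 ≅ Z.
  H_2: rank ker ∂_2 − rank ∂_3 = (13 − 11) − 2 = 0, and the invariant factors of ∂_3 are all 1, so H_2 ≅ 0.
  H_3: rank ker ∂_3 − rank ∂_4 = (2 − 2) − 0 = 0, and there is no ∂_4, so H_3 ≅ 0.

H_0 ≅ Z,  H_1 ≅ Z,  H_2 = 0,  H_3 = 0.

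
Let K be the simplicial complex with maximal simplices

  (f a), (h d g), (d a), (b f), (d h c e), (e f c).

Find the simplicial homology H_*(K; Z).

Take the total order a < b < c < d < e < f < g < h on the vertex set. Then K (dimension 3) consists of the simplices:

  0-simplices (8): a, b, c, d, e, f, g, h
  1-simplices (13): ad, af, bf, cd, ce, cf, ch, de, dg, dh, ef, eh, gh
  2-simplices (6): cde, cdh, cef, ceh, deh, dgh
  3-simplices (1): cdeh

Hence C_0 ≅ Z^8, C_1 ≅ Z^13, C_2 ≅ Z^6, C_3 ≅ Z^1.

The boundary map ∂_1: C_1 → C_0 is given by ∂[p,q] = [q] − [p]. For instance
  ∂gh = h − g.
The resulting 8×13 matrix has rank 7, and its Smith normal form has invariant factors (1,1,1,1,1,1,1).

∂_2: C_2 → C_1 sends each 2-simplex [p,q,r] to [q,r] − [p,r] + [p,q]. For instance
  ∂deh = eh − dh + de,
  ∂cdh = dh − ch + cd.
The resulting 13×6 matrix has rank 5, and its Smith normal form has invariant factors (1,1,1,1,1).

Boundary ∂_3: C_3 → C_2 sends each 3-simplex σ to the alternating sum Σ_i (−1)^i (σ with its i-th vertex removed). For instance
  ∂cdeh = deh − ceh + cdh − cde.
The resulting 6×1 matrix has rank 1, and its Smith normal form has invariant factors (1).

Now H_k = ker ∂_k / im ∂_{k+1}, so:

  H_0: rank C_0 − rank ∂_1 = 8 − 7 = 1, and the invariant factors of ∂_1 are all 1, so H_0 ≅ Z.
  H_1: rank ker ∂_1 − rank ∂_2 = (13 − 7) − 5 = 1, and the invariant factors of ∂_2 are all 1, so H_1 ≅ Z.
  H_2: rank ker ∂_2 − rank ∂_3 = (6 − 5) − 1 = 0, and the invariant factors of ∂_3 are all 1, so H_2 ≅ 0.
  H_3: rank ker ∂_3 − rank ∂_4 = (1 − 1) − 0 = 0, and there is no ∂_4, so H_3 ≅ 0.

H_0 ≅ Z,  H_1 ≅ Z,  H_2 = 0,  H_3 = 0.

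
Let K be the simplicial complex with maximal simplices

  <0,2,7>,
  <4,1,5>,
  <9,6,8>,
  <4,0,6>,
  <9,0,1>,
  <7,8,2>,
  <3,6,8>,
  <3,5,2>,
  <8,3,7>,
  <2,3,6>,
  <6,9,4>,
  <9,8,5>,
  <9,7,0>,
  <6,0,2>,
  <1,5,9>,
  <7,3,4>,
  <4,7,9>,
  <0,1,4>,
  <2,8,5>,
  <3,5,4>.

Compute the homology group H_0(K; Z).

H_0 ≅ Z.

Order the vertices as 0 < 1 < 2 < 3 < 4 < 5 < 6 < 7 < 8 < 9. Listing each simplex with vertices in this order, K has dimension 2 with simplices:

  0-simplices (10): [0], [1], [2], [3], [4], [5], [6], [7], [8], [9]
  1-simplices (30): (30 of them)
  2-simplices (20): (20 of them)

giving chain groups C_0 ≅ Z^10, C_1 ≅ Z^30, C_2 ≅ Z^20.

Boundary ∂_1: C_1 → C_0 is given by ∂[p,q] = [q] − [p]. For instance
  ∂[7,9] = [9] − [7].
As a 10×30 matrix over Z this has rank 9, with invariant factors (1,1,1,1,1,1,1,1,1).

Boundary ∂_2: C_2 → C_1 sends each 2-simplex [p,q,r] to [q,r] − [p,r] + [p,q]. For instance
  ∂[2,3,5] = [3,5] − [2,5] + [2,3],
  ∂[0,4,6] = [4,6] − [0,6] + [0,4].
The 30×20 boundary matrix has rank 20 and Smith normal form diag(1,1,1,1,1,1,1,1,1,1,1,1,1,1,1,1,1,1,1,2).

Reading off H_k = ker ∂_k / im ∂_{k+1}:

  H_0: rank C_0 − rank ∂_1 = 10 − 9 = 1, and the invariant factors of ∂_1 are all 1, so H_0 ≅ Z.

(K is a triangulation of the Klein bottle.)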